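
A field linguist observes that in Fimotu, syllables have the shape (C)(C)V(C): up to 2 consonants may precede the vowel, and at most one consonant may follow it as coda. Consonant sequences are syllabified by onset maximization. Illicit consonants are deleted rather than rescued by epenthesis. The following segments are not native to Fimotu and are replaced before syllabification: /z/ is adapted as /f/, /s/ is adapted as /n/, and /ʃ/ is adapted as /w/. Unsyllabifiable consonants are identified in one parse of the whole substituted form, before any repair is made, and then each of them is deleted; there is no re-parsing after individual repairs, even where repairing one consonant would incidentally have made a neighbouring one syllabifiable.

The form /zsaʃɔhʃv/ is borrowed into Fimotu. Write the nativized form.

fnawɔh

Substitution: /z/ → /f/, /s/ → /n/, /ʃ/ → /w/, giving /fnawɔhwv/.
Syllabifying with onset maximization leaves /w/, /v/ stranded (at most one coda consonant is licensed; onsets may contain at most 2 consonants).
Each unlicensed consonant is deleted: /w/, /v/.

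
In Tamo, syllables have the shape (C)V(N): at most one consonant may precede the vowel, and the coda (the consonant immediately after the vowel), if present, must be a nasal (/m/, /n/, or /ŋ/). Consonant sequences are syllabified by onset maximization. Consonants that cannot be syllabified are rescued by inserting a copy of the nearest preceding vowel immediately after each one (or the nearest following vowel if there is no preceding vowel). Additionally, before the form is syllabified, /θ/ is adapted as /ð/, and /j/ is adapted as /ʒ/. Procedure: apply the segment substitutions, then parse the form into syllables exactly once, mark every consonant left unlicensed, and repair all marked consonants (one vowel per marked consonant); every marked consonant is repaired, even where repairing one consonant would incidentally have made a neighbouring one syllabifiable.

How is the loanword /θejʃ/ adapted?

ðeʒeʃe

Substitution: /θ/ → /ð/, /j/ → /ʒ/, giving /ðeʒʃ/.
The consonants /ʒ/, /ʃ/ cannot be parsed into a legal (C)V(N) syllable (only a nasal (/m/, /n/, or /ŋ/) is licensed in coda position; onsets are limited to one consonant).
Each unlicensed consonant becomes the onset of a new syllable: /ʒ/ → /ʒe/, /ʃ/ → /ʃe/.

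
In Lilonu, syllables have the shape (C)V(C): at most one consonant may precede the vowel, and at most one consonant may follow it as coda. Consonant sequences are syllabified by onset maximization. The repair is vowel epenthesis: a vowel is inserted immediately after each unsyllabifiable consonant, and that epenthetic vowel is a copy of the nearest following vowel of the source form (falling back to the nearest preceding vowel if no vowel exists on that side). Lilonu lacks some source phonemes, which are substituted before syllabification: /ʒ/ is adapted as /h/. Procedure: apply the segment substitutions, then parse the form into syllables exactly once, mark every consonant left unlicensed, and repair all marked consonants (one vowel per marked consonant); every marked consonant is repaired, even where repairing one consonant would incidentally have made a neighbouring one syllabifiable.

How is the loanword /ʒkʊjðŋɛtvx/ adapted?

hʊkʊjðɛŋɛtvɛxɛ

Substitution: /ʒ/ → /h/, giving /hkʊjðŋɛtvx/.
Under (C)V(C), the unsyllabifiable consonants are /h/, /ð/, /v/, /x/ (at most one coda consonant is licensed; onsets are limited to one consonant).
Epenthesis after each stranded consonant: /h/ → /hʊ/, /ð/ → /ðɛ/, /v/ → /vɛ/, /x/ → /xɛ/.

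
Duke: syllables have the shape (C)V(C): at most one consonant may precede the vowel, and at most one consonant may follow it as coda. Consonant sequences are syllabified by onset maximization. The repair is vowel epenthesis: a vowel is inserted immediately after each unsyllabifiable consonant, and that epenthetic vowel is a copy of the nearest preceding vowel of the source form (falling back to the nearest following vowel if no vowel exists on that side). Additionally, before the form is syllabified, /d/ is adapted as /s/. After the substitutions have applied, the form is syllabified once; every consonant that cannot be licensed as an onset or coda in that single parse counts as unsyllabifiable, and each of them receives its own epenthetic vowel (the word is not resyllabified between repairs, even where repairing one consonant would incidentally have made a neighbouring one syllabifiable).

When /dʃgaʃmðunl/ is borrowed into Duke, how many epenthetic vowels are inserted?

After substitution the input is /sʃgaʃmðunl/.
The unsyllabifiable consonants are /s/, /ʃ/, /m/, /l/; each receives one epenthetic vowel.

4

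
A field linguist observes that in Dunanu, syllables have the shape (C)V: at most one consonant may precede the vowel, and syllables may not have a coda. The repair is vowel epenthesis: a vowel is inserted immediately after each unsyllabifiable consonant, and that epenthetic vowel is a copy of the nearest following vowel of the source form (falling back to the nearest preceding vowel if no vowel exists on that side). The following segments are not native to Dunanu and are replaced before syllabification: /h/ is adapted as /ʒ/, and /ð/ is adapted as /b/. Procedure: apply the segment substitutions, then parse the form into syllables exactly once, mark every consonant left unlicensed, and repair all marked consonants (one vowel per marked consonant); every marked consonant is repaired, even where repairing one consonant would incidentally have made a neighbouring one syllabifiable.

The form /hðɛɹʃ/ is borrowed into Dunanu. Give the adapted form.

Substitution: /h/ → /ʒ/, /ð/ → /b/, giving /ʒbɛɹʃ/.
Under (C)V, the unsyllabifiable consonants are /ʒ/, /ɹ/, /ʃ/ (no codas are permitted; onsets are limited to one consonant).
Inserting the epenthetic vowel yields /ʒ/ → /ʒɛ/, /ɹ/ → /ɹɛ/, /ʃ/ → /ʃɛ/.

ʒɛbɛɹɛʃɛ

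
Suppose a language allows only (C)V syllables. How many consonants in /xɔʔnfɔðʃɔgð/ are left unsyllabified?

5

The consonants /ʔ/, /n/, /ð/, /g/, /ð/ cannot be parsed into a legal (C)V syllable (no codas are permitted; onsets are limited to one consonant).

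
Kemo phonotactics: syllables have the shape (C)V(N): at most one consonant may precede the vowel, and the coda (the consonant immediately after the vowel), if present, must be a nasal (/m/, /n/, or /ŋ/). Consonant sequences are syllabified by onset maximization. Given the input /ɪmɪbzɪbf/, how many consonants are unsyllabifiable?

3

The consonants /b/, /b/, /f/ cannot be parsed into a legal (C)V(N) syllable (only a nasal (/m/, /n/, or /ŋ/) is licensed in coda position; onsets are limited to one consonant).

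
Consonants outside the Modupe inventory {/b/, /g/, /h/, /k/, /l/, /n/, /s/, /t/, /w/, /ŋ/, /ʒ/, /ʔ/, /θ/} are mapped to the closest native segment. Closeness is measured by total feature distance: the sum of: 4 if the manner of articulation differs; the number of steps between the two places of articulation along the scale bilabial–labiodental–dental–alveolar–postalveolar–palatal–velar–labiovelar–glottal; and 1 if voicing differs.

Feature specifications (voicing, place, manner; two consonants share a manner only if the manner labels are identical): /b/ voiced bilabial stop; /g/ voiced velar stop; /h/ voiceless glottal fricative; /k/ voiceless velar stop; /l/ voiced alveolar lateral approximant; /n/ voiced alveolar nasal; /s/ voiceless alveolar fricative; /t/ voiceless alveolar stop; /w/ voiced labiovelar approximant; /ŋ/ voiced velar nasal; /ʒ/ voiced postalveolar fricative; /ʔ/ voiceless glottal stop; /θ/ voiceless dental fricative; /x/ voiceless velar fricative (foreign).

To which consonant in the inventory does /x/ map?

/h/ is closest: same manner (fricative), place distance 2 (velar→glottal), same voicing; total 2. Next closest is /s/ at distance 3.

h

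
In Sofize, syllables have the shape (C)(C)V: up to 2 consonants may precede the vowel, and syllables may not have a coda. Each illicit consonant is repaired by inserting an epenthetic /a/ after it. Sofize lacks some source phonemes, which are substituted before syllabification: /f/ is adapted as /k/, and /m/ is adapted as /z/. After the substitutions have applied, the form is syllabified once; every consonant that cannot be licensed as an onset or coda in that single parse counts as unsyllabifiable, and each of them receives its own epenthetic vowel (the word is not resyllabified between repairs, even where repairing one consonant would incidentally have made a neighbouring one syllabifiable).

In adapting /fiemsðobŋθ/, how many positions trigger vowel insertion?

4

After substitution the input is /kiezsðobŋθ/.
The unsyllabifiable consonants are /z/, /b/, /ŋ/, /θ/; each receives one epenthetic vowel.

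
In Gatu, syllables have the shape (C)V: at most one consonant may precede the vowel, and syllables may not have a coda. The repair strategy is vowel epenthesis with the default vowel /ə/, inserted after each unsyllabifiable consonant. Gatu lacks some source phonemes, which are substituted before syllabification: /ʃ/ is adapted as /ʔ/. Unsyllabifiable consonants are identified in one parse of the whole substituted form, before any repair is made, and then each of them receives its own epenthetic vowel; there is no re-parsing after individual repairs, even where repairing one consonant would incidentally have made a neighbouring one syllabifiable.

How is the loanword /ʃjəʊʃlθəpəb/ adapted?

Substitution: /ʃ/ → /ʔ/, giving /ʔjəʊʔlθəpəb/.
Syllabifying with onset maximization leaves /ʔ/, /ʔ/, /l/, /b/ stranded (no codas are permitted; onsets are limited to one consonant).
Each unlicensed consonant becomes the onset of a new syllable: /ʔ/ → /ʔə/, /ʔ/ → /ʔə/, /l/ → /lə/, /b/ → /bə/.

ʔəjəʊʔələθəpəbə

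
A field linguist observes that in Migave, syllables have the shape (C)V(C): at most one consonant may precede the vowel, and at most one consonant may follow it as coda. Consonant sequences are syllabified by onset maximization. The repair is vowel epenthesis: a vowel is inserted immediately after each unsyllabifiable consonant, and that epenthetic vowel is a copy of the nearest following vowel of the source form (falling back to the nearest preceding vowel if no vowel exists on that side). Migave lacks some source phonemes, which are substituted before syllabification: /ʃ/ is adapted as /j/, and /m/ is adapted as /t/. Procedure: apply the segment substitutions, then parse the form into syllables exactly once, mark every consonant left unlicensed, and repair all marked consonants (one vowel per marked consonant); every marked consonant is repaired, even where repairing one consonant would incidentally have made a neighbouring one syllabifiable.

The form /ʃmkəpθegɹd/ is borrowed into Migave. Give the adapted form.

Substitution: /ʃ/ → /j/, /m/ → /t/, giving /jtkəpθegɹd/.
The consonants /j/, /t/, /ɹ/, /d/ cannot be parsed into a legal (C)V(C) syllable (at most one coda consonant is licensed; onsets are limited to one consonant).
Inserting the epenthetic vowel yields /j/ → /jə/, /t/ → /tə/, /ɹ/ → /ɹe/, /d/ → /de/.

jətəkəpθegɹede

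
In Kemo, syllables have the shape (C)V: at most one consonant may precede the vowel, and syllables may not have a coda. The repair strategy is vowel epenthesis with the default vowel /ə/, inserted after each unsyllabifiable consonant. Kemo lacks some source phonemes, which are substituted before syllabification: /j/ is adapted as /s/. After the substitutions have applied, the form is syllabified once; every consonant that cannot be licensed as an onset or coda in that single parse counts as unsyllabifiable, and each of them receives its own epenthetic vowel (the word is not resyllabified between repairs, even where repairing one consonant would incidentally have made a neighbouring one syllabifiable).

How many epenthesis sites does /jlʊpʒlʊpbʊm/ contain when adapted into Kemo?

After substitution the input is /slʊpʒlʊpbʊm/.
The unsyllabifiable consonants are /s/, /p/, /ʒ/, /p/, /m/; each receives one epenthetic vowel.

5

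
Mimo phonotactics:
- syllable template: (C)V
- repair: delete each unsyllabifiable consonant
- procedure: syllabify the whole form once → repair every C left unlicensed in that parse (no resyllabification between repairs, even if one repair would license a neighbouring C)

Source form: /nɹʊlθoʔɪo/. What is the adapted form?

ɹʊθoʔɪo

Syllabifying with onset maximization leaves /n/, /l/ stranded (no codas are permitted; onsets are limited to one consonant).
Each unlicensed consonant is deleted: /n/, /l/.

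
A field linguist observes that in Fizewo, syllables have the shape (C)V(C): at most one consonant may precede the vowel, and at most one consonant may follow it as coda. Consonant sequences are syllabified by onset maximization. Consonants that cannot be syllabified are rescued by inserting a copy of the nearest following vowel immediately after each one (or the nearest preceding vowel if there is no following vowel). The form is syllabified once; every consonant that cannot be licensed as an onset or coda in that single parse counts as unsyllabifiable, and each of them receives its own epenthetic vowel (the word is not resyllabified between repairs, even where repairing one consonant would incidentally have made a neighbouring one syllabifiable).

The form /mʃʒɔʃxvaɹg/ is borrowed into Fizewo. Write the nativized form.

mɔʃɔʒɔʃxavaɹga

Under (C)V(C), the unsyllabifiable consonants are /m/, /ʃ/, /x/, /g/ (at most one coda consonant is licensed; onsets are limited to one consonant).
Each unlicensed consonant becomes the onset of a new syllable: /m/ → /mɔ/, /ʃ/ → /ʃɔ/, /x/ → /xa/, /g/ → /ga/.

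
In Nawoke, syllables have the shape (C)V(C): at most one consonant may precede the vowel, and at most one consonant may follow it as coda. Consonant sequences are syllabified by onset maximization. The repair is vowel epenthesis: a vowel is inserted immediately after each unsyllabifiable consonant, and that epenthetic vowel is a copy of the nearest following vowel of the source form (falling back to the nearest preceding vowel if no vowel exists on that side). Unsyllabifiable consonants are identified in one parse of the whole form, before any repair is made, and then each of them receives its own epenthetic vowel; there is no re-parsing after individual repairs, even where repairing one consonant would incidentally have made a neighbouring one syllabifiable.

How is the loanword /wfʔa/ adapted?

wafaʔa

Under (C)V(C), the unsyllabifiable consonants are /w/, /f/ (at most one coda consonant is licensed; onsets are limited to one consonant).
Epenthesis after each stranded consonant: /w/ → /wa/, /f/ → /fa/.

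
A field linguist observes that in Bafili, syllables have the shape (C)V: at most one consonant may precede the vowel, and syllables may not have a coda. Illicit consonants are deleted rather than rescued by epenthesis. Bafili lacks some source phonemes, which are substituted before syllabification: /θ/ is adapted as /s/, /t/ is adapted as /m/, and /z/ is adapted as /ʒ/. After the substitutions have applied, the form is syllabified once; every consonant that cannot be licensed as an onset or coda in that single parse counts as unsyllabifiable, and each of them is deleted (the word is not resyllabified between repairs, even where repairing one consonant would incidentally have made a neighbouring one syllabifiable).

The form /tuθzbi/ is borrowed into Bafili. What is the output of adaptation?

mubi

Substitution: /t/ → /m/, /θ/ → /s/, /z/ → /ʒ/, giving /musʒbi/.
The consonants /s/, /ʒ/ cannot be parsed into a legal (C)V syllable (no codas are permitted; onsets are limited to one consonant).
Deleting the stranded consonants removes /s/, /ʒ/.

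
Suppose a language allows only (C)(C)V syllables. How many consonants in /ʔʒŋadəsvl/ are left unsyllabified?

4

Under (C)(C)V, the unsyllabifiable consonants are /ʔ/, /s/, /v/, /l/ (no codas are permitted; onsets may contain at most 2 consonants).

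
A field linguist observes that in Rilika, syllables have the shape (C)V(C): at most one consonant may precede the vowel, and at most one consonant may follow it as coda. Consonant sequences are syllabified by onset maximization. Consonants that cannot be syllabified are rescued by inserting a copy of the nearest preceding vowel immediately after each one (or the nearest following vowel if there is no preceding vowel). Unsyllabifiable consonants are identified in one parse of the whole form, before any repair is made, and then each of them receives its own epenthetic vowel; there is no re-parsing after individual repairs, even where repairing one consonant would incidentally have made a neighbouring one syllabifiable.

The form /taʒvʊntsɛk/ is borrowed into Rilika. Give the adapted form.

taʒvʊntʊsɛk

Syllabifying with onset maximization leaves /t/ stranded (at most one coda consonant is licensed; onsets are limited to one consonant).
Epenthesis after each stranded consonant: /t/ → /tʊ/.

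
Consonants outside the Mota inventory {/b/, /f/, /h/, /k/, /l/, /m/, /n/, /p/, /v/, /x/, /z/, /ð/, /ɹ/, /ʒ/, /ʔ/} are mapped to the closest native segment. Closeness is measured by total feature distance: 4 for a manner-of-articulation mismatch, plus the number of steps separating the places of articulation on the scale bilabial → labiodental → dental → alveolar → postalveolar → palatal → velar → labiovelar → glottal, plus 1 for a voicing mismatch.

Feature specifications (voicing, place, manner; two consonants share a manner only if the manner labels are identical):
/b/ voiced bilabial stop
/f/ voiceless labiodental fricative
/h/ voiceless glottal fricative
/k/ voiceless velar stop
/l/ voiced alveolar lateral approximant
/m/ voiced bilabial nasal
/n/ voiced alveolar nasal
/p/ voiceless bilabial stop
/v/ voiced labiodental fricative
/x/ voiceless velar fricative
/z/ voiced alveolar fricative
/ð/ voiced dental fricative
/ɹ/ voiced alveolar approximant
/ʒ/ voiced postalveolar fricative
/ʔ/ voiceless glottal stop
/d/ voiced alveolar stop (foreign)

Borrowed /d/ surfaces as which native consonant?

/b/ is closest: same manner (stop), place distance 3 (alveolar→bilabial), same voicing; total 3. Next closest is /k/ at distance 4.

b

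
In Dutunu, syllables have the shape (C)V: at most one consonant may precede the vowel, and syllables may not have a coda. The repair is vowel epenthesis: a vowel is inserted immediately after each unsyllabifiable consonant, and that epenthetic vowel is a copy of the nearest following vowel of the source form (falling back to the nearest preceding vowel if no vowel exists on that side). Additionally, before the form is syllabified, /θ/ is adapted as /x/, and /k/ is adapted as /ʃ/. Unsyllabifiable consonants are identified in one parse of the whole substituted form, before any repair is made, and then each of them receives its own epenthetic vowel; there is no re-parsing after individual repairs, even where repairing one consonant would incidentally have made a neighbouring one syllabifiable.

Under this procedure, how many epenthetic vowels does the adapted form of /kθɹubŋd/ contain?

5

After substitution the input is /ʃxɹubŋd/.
The unsyllabifiable consonants are /ʃ/, /x/, /b/, /ŋ/, /d/; each receives one epenthetic vowel.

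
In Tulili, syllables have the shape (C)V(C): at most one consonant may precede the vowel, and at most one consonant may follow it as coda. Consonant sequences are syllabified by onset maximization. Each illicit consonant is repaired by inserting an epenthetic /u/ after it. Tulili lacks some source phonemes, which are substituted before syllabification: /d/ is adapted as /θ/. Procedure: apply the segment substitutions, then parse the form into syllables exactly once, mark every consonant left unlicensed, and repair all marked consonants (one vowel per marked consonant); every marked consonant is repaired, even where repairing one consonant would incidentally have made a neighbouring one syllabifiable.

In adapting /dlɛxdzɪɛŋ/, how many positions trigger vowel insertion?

2

After substitution the input is /θlɛxθzɪɛŋ/.
The unsyllabifiable consonants are /θ/, /θ/; each receives one epenthetic vowel.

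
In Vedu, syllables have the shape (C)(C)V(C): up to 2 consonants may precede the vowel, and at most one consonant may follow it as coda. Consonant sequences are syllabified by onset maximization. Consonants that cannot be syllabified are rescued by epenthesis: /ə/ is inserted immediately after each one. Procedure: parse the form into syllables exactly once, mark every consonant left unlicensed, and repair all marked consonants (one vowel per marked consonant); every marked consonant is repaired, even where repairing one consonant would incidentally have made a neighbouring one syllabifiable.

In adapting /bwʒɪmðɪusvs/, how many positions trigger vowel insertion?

3

The unsyllabifiable consonants are /b/, /v/, /s/; each receives one epenthetic vowel.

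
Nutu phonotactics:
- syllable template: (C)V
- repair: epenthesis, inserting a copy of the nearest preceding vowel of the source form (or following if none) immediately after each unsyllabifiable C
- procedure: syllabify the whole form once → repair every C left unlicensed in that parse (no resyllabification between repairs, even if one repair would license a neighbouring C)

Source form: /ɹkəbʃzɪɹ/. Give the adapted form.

ɹəkəbəʃəzɪɹɪ

The consonants /ɹ/, /b/, /ʃ/, /ɹ/ cannot be parsed into a legal (C)V syllable (no codas are permitted; onsets are limited to one consonant).
Epenthesis after each stranded consonant: /ɹ/ → /ɹə/, /b/ → /bə/, /ʃ/ → /ʃə/, /ɹ/ → /ɹɪ/.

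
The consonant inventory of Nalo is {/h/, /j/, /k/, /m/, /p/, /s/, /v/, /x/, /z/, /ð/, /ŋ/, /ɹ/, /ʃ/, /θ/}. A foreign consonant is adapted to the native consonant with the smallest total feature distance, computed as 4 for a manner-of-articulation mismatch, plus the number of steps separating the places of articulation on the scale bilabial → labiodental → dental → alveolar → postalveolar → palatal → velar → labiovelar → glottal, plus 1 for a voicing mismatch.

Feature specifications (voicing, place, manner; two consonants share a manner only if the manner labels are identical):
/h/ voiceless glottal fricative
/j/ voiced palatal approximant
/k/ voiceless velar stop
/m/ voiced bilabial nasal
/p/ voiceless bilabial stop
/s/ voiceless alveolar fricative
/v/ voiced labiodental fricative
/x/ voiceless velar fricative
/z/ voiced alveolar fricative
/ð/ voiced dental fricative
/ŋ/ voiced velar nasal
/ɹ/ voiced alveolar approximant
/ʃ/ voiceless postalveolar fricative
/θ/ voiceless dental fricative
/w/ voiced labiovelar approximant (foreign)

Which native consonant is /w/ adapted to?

j

/j/ is closest: same manner (approximant), place distance 2 (labiovelar→palatal), same voicing; total 2. Next closest is /ɹ/ at distance 4.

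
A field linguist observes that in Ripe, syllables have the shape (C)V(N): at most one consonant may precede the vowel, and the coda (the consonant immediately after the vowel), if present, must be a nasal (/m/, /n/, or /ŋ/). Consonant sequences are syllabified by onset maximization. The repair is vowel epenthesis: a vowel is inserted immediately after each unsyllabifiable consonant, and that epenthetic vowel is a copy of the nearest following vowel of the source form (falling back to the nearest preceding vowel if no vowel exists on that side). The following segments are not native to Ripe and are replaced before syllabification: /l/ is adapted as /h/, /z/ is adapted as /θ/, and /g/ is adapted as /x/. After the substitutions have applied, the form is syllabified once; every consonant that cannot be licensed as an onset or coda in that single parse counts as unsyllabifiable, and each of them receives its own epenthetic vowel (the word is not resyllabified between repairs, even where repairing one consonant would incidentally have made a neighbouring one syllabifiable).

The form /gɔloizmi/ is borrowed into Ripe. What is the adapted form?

xɔhoiθimi

Substitution: /g/ → /x/, /l/ → /h/, /z/ → /θ/, giving /xɔhoiθmi/.
Under (C)V(N), the unsyllabifiable consonants are /θ/ (only a nasal (/m/, /n/, or /ŋ/) is licensed in coda position; onsets are limited to one consonant).
Epenthesis after each stranded consonant: /θ/ → /θi/.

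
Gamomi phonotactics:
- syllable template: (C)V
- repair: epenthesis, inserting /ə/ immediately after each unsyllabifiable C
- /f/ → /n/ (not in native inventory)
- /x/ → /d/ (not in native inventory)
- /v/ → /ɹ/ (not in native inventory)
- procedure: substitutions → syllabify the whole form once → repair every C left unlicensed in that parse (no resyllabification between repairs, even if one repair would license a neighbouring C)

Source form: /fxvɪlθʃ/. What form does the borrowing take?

nədəɹɪləθəʃə

Substitution: /f/ → /n/, /x/ → /d/, /v/ → /ɹ/, giving /ndɹɪlθʃ/.
Under (C)V, the unsyllabifiable consonants are /n/, /d/, /l/, /θ/, /ʃ/ (no codas are permitted; onsets are limited to one consonant).
Inserting the epenthetic vowel yields /n/ → /nə/, /d/ → /də/, /l/ → /lə/, /θ/ → /θə/, /ʃ/ → /ʃə/.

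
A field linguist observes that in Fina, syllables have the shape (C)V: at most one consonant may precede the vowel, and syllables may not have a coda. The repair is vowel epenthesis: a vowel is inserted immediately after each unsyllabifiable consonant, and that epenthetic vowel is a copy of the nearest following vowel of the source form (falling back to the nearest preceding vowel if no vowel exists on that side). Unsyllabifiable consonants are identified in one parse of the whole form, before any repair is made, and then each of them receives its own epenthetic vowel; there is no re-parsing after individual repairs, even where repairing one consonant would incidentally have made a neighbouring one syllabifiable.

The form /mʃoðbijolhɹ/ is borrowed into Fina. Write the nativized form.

Syllabifying with onset maximization leaves /m/, /ð/, /l/, /h/, /ɹ/ stranded (no codas are permitted; onsets are limited to one consonant).
Each unlicensed consonant becomes the onset of a new syllable: /m/ → /mo/, /ð/ → /ði/, /l/ → /lo/, /h/ → /ho/, /ɹ/ → /ɹo/.

moʃoðibijolohoɹo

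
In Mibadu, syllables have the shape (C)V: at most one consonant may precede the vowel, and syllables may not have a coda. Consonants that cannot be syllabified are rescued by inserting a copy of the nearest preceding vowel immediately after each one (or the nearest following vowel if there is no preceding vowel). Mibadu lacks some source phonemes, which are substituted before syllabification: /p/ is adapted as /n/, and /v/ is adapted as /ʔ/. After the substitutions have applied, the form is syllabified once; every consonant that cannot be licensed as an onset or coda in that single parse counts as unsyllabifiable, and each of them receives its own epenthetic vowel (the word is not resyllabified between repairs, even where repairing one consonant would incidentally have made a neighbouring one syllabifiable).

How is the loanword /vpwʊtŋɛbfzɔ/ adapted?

Substitution: /v/ → /ʔ/, /p/ → /n/, giving /ʔnwʊtŋɛbfzɔ/.
Syllabifying with onset maximization leaves /ʔ/, /n/, /t/, /b/, /f/ stranded (no codas are permitted; onsets are limited to one consonant).
Each unlicensed consonant becomes the onset of a new syllable: /ʔ/ → /ʔʊ/, /n/ → /nʊ/, /t/ → /tʊ/, /b/ → /bɛ/, /f/ → /fɛ/.

ʔʊnʊwʊtʊŋɛbɛfɛzɔ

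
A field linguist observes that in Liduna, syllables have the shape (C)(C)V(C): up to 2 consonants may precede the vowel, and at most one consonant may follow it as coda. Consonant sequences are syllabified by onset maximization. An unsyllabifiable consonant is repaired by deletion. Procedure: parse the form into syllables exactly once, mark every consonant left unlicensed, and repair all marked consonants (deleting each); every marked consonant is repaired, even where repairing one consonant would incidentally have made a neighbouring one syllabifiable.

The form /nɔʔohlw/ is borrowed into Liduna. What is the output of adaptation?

nɔʔoh

The consonants /l/, /w/ cannot be parsed into a legal (C)(C)V(C) syllable (at most one coda consonant is licensed; onsets may contain at most 2 consonants).
Deleting the stranded consonants removes /l/, /w/.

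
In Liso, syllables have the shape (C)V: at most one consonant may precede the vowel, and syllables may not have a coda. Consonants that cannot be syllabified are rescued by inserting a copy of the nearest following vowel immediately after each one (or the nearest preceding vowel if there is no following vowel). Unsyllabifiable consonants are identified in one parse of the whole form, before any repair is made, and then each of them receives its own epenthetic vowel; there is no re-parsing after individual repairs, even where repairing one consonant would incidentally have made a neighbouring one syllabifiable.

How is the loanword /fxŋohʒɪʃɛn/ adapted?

foxoŋohɪʒɪʃɛnɛ

The consonants /f/, /x/, /h/, /n/ cannot be parsed into a legal (C)V syllable (no codas are permitted; onsets are limited to one consonant).
Each unlicensed consonant becomes the onset of a new syllable: /f/ → /fo/, /x/ → /xo/, /h/ → /hɪ/, /n/ → /nɛ/.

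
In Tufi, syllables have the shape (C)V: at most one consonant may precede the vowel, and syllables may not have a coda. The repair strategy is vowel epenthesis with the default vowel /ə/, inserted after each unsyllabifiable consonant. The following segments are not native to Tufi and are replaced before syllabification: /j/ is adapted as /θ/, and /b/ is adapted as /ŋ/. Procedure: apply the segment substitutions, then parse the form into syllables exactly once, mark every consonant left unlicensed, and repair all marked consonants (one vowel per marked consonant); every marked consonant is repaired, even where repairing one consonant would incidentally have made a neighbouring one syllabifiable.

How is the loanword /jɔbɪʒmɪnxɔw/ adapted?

Substitution: /j/ → /θ/, /b/ → /ŋ/, giving /θɔŋɪʒmɪnxɔw/.
Syllabifying with onset maximization leaves /ʒ/, /n/, /w/ stranded (no codas are permitted; onsets are limited to one consonant).
Epenthesis after each stranded consonant: /ʒ/ → /ʒə/, /n/ → /nə/, /w/ → /wə/.

θɔŋɪʒəmɪnəxɔwə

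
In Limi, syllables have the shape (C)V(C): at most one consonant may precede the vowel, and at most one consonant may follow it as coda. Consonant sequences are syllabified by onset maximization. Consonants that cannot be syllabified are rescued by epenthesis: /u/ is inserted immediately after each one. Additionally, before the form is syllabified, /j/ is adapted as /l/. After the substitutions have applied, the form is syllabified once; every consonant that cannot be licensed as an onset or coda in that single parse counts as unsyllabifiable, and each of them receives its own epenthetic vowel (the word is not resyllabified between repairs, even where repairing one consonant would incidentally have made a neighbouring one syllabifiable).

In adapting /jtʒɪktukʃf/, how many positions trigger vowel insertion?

After substitution the input is /ltʒɪktukʃf/.
The unsyllabifiable consonants are /l/, /t/, /ʃ/, /f/; each receives one epenthetic vowel.

4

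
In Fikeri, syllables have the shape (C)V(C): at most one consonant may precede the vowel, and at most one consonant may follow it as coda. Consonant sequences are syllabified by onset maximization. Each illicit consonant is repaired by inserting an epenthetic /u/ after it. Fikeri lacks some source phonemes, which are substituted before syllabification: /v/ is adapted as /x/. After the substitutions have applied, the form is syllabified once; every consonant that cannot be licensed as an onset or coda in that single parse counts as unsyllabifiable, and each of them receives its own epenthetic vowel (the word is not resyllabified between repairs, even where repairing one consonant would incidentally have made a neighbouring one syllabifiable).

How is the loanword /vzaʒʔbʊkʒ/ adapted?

Substitution: /v/ → /x/, giving /xzaʒʔbʊkʒ/.
Under (C)V(C), the unsyllabifiable consonants are /x/, /ʔ/, /ʒ/ (at most one coda consonant is licensed; onsets are limited to one consonant).
Inserting the epenthetic vowel yields /x/ → /xu/, /ʔ/ → /ʔu/, /ʒ/ → /ʒu/.

xuzaʒʔubʊkʒu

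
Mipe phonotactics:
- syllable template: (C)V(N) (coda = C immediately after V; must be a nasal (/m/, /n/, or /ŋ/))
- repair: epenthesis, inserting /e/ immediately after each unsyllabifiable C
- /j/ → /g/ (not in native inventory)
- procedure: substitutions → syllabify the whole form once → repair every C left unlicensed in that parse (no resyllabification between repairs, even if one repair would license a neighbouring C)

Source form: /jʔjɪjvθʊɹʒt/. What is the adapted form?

Substitution: /j/ → /g/, giving /gʔgɪgvθʊɹʒt/.
Syllabifying with onset maximization leaves /g/, /ʔ/, /g/, /v/, /ɹ/, /ʒ/, /t/ stranded (only a nasal (/m/, /n/, or /ŋ/) is licensed in coda position; onsets are limited to one consonant).
Inserting the epenthetic vowel yields /g/ → /ge/, /ʔ/ → /ʔe/, /g/ → /ge/, /v/ → /ve/, /ɹ/ → /ɹe/, /ʒ/ → /ʒe/, /t/ → /te/.

geʔegɪgeveθʊɹeʒete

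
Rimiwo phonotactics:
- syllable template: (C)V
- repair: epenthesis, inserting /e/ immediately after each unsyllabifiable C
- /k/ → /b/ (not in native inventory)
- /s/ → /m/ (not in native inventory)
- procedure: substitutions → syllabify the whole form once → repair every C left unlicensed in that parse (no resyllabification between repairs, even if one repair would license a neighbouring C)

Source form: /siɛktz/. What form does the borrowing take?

miɛbeteze

Substitution: /s/ → /m/, /k/ → /b/, giving /miɛbtz/.
The consonants /b/, /t/, /z/ cannot be parsed into a legal (C)V syllable (no codas are permitted; onsets are limited to one consonant).
Epenthesis after each stranded consonant: /b/ → /be/, /t/ → /te/, /z/ → /ze/.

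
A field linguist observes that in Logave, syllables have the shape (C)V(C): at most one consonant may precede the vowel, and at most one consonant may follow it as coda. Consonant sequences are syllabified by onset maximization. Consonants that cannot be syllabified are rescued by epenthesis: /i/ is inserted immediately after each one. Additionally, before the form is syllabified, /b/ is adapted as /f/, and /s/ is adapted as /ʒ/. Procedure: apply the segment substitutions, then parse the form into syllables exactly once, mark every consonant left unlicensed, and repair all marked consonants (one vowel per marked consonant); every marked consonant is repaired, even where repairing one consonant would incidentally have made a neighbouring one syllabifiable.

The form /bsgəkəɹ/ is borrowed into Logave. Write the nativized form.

Substitution: /b/ → /f/, /s/ → /ʒ/, giving /fʒgəkəɹ/.
Syllabifying with onset maximization leaves /f/, /ʒ/ stranded (at most one coda consonant is licensed; onsets are limited to one consonant).
Epenthesis after each stranded consonant: /f/ → /fi/, /ʒ/ → /ʒi/.

fiʒigəkəɹ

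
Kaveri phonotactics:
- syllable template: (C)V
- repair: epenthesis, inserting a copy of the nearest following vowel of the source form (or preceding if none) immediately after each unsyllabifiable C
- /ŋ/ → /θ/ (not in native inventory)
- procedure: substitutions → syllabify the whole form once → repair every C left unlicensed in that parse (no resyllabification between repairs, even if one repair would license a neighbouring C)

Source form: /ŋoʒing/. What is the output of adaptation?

θoʒinigi

Substitution: /ŋ/ → /θ/, giving /θoʒing/.
Syllabifying with onset maximization leaves /n/, /g/ stranded (no codas are permitted; onsets are limited to one consonant).
Inserting the epenthetic vowel yields /n/ → /ni/, /g/ → /gi/.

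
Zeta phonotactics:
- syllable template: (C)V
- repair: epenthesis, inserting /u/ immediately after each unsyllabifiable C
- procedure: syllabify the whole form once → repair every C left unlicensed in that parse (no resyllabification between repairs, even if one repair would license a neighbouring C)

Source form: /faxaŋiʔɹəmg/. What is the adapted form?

The consonants /ʔ/, /m/, /g/ cannot be parsed into a legal (C)V syllable (no codas are permitted; onsets are limited to one consonant).
Each unlicensed consonant becomes the onset of a new syllable: /ʔ/ → /ʔu/, /m/ → /mu/, /g/ → /gu/.

faxaŋiʔuɹəmugu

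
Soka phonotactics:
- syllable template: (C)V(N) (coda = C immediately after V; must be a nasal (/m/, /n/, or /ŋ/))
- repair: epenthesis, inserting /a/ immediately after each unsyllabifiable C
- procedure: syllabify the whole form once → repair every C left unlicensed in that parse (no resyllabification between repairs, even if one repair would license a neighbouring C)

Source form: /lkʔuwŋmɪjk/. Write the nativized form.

The consonants /l/, /k/, /w/, /ŋ/, /j/, /k/ cannot be parsed into a legal (C)V(N) syllable (only a nasal (/m/, /n/, or /ŋ/) is licensed in coda position; onsets are limited to one consonant).
Each unlicensed consonant becomes the onset of a new syllable: /l/ → /la/, /k/ → /ka/, /w/ → /wa/, /ŋ/ → /ŋa/, /j/ → /ja/, /k/ → /ka/.

lakaʔuwaŋamɪjaka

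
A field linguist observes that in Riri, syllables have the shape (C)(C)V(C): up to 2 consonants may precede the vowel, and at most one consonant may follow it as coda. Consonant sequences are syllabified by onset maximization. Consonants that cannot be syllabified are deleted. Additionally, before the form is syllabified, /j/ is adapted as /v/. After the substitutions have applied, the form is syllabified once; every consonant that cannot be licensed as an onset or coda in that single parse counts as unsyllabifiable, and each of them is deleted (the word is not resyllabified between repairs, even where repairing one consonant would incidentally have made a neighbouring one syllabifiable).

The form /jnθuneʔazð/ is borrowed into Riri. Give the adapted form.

nθuneʔaz

Substitution: /j/ → /v/, giving /vnθuneʔazð/.
Under (C)(C)V(C), the unsyllabifiable consonants are /v/, /ð/ (at most one coda consonant is licensed; onsets may contain at most 2 consonants).
Each unlicensed consonant is deleted: /v/, /ð/.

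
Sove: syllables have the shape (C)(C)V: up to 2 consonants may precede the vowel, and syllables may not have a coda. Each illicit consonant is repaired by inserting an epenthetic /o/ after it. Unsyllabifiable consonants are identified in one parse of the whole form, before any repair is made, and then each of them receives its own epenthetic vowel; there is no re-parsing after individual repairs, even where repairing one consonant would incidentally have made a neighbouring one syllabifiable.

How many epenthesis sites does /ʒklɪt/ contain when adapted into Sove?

The unsyllabifiable consonants are /ʒ/, /t/; each receives one epenthetic vowel.

2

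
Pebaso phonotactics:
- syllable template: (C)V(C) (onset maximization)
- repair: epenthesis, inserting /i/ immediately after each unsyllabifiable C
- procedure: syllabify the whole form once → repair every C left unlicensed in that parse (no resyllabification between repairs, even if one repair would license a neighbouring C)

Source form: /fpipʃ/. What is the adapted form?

Under (C)V(C), the unsyllabifiable consonants are /f/, /ʃ/ (at most one coda consonant is licensed; onsets are limited to one consonant).
Each unlicensed consonant becomes the onset of a new syllable: /f/ → /fi/, /ʃ/ → /ʃi/.

fipipʃi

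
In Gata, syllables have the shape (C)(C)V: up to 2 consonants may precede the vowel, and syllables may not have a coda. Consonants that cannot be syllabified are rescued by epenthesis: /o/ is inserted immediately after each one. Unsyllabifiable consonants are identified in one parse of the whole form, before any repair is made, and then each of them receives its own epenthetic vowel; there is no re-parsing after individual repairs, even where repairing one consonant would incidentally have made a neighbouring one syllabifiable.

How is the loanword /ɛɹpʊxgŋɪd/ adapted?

ɛɹpʊxogŋɪdo

Syllabifying with onset maximization leaves /x/, /d/ stranded (no codas are permitted; onsets may contain at most 2 consonants).
Inserting the epenthetic vowel yields /x/ → /xo/, /d/ → /do/.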